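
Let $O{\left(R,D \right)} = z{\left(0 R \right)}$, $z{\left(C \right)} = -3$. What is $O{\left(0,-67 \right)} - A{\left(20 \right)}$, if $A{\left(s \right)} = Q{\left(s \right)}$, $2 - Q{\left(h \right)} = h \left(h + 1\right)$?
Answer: $415$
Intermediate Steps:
$O{\left(R,D \right)} = -3$
$Q{\left(h \right)} = 2 - h \left(1 + h\right)$ ($Q{\left(h \right)} = 2 - h \left(h + 1\right) = 2 - h \left(1 + h\right)$)
$A{\left(s \right)} = 2 - s - s^{2}$
$O{\left(0,-67 \right)} - A{\left(20 \right)} = -3 - \left(2 - 20 - 20^{2}\right) = -3 - \left(2 - 20 - 400\right) = -3 - -418 = -3 + 418 = 415$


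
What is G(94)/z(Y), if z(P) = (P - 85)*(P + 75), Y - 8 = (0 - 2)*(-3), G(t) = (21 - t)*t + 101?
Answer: 6761/6319 ≈ 1.0699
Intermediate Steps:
G(t) = 101 + t*(21 - t) (G(t) = t*(21 - t) + 101 = 101 + t*(21 - t))
Y = 14 (Y = 8 + (0 - 2)*(-3) = 8 - 2*(-3) = 8 + 6 = 14)
z(P) = (-85 + P)*(75 + P)
G(94)/z(Y) = (101 - 1*94² + 21*94)/(-6375 + 14² - 10*14) = (101 - 1*8836 + 1974)/(-6375 + 196 - 140) = (101 - 8836 + 1974)/(-6319) = -6761*(-1/6319) = 6761/6319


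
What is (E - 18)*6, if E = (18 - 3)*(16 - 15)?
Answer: -18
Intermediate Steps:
E = 15 (E = 15*1 = 15)
(E - 18)*6 = (15 - 18)*6 = -3*6 = -18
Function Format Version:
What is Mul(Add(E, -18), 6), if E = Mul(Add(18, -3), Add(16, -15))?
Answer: -18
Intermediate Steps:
E = 15 (E = Mul(15, 1) = 15)
Mul(Add(E, -18), 6) = Mul(Add(15, -18), 6) = Mul(-3, 6) = -18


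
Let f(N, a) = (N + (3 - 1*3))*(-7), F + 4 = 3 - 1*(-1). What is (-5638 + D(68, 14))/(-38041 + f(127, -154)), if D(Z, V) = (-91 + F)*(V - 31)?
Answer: 4091/38930 ≈ 0.10509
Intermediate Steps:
F = 0 (F = -4 + (3 - 1*(-1)) = -4 + (3 + 1) = -4 + 4 = 0)
D(Z, V) = 2821 - 91*V (D(Z, V) = (-91 + 0)*(V - 31) = -91*(-31 + V) = 2821 - 91*V)
f(N, a) = -7*N (f(N, a) = (N + (3 - 3))*(-7) = (N + 0)*(-7) = N*(-7) = -7*N)
(-5638 + D(68, 14))/(-38041 + f(127, -154)) = (-5638 + (2821 - 91*14))/(-38041 - 7*127) = (-5638 + (2821 - 1274))/(-38041 - 889) = (-5638 + 1547)/(-38930) = -4091*(-1/38930) = 4091/38930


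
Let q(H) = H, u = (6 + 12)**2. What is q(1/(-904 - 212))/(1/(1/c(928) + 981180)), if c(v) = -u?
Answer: -317902319/361584 ≈ -879.19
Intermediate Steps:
u = 324 (u = 18**2 = 324)
c(v) = -324 (c(v) = -1*324 = -324)
q(1/(-904 - 212))/(1/(1/c(928) + 981180)) = 1/((-904 - 212)*(1/(1/(-324) + 981180))) = 1/((-1116)*(1/(-1/324 + 981180))) = -1/(1116*(1/(317902319/324))) = -1/(1116*324/317902319) = -1/1116*317902319/324 = -317902319/361584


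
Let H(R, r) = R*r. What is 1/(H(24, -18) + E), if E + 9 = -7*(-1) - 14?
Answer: -1/448 ≈ -0.0022321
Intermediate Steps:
E = -16 (E = -9 + (-7*(-1) - 14) = -9 + (7 - 14) = -9 - 7 = -16)
1/(H(24, -18) + E) = 1/(24*(-18) - 16) = 1/(-432 - 16) = 1/(-448) = -1/448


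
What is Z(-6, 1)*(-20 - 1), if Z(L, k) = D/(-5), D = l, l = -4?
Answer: -84/5 ≈ -16.800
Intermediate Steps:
D = -4
Z(L, k) = ⅘ (Z(L, k) = -4/(-5) = -4*(-⅕) = ⅘)
Z(-6, 1)*(-20 - 1) = 4*(-20 - 1)/5 = (⅘)*(-21) = -84/5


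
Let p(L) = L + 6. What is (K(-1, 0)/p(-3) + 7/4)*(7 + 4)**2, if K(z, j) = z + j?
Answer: 2057/12 ≈ 171.42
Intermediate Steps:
p(L) = 6 + L
K(z, j) = j + z
(K(-1, 0)/p(-3) + 7/4)*(7 + 4)**2 = ((0 - 1)/(6 - 3) + 7/4)*(7 + 4)**2 = (-1/3 + 7*(1/4))*11**2 = (-1*1/3 + 7/4)*121 = (-1/3 + 7/4)*121 = (17/12)*121 = 2057/12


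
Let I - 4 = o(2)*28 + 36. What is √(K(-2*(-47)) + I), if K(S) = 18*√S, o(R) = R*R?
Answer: √(152 + 18*√94) ≈ 18.070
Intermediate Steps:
o(R) = R²
I = 152 (I = 4 + (2²*28 + 36) = 4 + (4*28 + 36) = 4 + (112 + 36) = 4 + 148 = 152)
√(K(-2*(-47)) + I) = √(18*√(-2*(-47)) + 152) = √(18*√94 + 152) = √(152 + 18*√94)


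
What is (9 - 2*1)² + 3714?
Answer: 3763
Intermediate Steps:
(9 - 2*1)² + 3714 = (9 - 2)² + 3714 = 7² + 3714 = 49 + 3714 = 3763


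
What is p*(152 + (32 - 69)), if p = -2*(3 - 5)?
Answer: 460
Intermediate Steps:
p = 4 (p = -2*(-2) = 4)
p*(152 + (32 - 69)) = 4*(152 + (32 - 69)) = 4*(152 - 37) = 4*115 = 460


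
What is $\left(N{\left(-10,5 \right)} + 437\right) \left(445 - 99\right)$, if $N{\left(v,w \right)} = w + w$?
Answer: $154662$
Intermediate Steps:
$N{\left(v,w \right)} = 2 w$
$\left(N{\left(-10,5 \right)} + 437\right) \left(445 - 99\right) = \left(2 \cdot 5 + 437\right) \left(445 - 99\right) = \left(10 + 437\right) 346 = 447 \cdot 346 = 154662$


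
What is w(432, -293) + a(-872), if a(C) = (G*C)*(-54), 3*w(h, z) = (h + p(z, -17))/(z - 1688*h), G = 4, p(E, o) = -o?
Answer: 412213437055/2188527 ≈ 1.8835e+5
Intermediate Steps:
w(h, z) = (17 + h)/(3*(z - 1688*h)) (w(h, z) = ((h - 1*(-17))/(z - 1688*h))/3 = ((h + 17)/(z - 1688*h))/3 = ((17 + h)/(z - 1688*h))/3 = (17 + h)/(3*(z - 1688*h)))
a(C) = -216*C (a(C) = (4*C)*(-54) = -216*C)
w(432, -293) + a(-872) = (17 + 432)/(3*(-293 - 1688*432)) - 216*(-872) = (⅓)*449/(-293 - 729216) + 188352 = (⅓)*449/(-729509) + 188352 = (⅓)*(-1/729509)*449 + 188352 = -449/2188527 + 188352 = 412213437055/2188527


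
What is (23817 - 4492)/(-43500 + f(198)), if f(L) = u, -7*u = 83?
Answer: -135275/304583 ≈ -0.44413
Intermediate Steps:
u = -83/7 (u = -1/7*83 = -83/7 ≈ -11.857)
f(L) = -83/7
(23817 - 4492)/(-43500 + f(198)) = (23817 - 4492)/(-43500 - 83/7) = 19325/(-304583/7) = 19325*(-7/304583) = -135275/304583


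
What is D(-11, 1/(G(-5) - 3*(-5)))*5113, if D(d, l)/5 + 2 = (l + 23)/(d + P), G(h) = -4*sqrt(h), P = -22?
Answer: -138869080/2013 - 20452*I*sqrt(5)/2013 ≈ -68986.0 - 22.718*I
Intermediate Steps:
D(d, l) = -10 + 5*(23 + l)/(-22 + d) (D(d, l) = -10 + 5*((l + 23)/(d - 22)) = -10 + 5*((23 + l)/(-22 + d)) = -10 + 5*(23 + l)/(-22 + d))
D(-11, 1/(G(-5) - 3*(-5)))*5113 = (5*(67 + 1/(-4*I*sqrt(5) - 3*(-5)) - 2*(-11))/(-22 - 11))*5113 = (5*(67 + 1/(-4*I*sqrt(5) + 15) + 22)/(-33))*5113 = (5*(-1/33)*(67 + 1/(-4*I*sqrt(5) + 15) + 22))*5113 = (5*(-1/33)*(67 + 1/(15 - 4*I*sqrt(5)) + 22))*5113 = (5*(-1/33)*(89 + 1/(15 - 4*I*sqrt(5))))*5113 = (-445/33 - 5/(33*(15 - 4*I*sqrt(5))))*5113 = -2275285/33 - 25565/(33*(15 - 4*I*sqrt(5)))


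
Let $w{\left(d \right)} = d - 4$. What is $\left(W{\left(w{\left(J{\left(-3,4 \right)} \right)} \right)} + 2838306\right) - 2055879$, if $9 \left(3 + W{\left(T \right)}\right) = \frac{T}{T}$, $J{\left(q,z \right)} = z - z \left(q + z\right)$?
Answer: $\frac{7041817}{9} \approx 7.8242 \cdot 10^{5}$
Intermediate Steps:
$J{\left(q,z \right)} = z - z \left(q + z\right)$
$w{\left(d \right)} = -4 + d$
$W{\left(T \right)} = - \frac{26}{9}$ ($W{\left(T \right)} = -3 + \frac{T \frac{1}{T}}{9} = -3 + \frac{1}{9} \cdot 1 = -3 + \frac{1}{9} = - \frac{26}{9}$)
$\left(W{\left(w{\left(J{\left(-3,4 \right)} \right)} \right)} + 2838306\right) - 2055879 = \left(- \frac{26}{9} + 2838306\right) - 2055879 = \frac{25544728}{9} - 2055879 = \frac{7041817}{9}$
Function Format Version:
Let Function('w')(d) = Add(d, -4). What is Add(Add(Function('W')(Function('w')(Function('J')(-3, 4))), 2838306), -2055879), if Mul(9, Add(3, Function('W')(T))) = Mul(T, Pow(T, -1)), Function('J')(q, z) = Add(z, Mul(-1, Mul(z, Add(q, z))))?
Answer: Rational(7041817, 9) ≈ 7.8242e+5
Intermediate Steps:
Function('J')(q, z) = Add(z, Mul(-1, z, Add(q, z)))
Function('w')(d) = Add(-4, d)
Function('W')(T) = Rational(-26, 9) (Function('W')(T) = Add(-3, Mul(Rational(1, 9), Mul(T, Pow(T, -1)))) = Add(-3, Mul(Rational(1, 9), 1)) = Add(-3, Rational(1, 9)) = Rational(-26, 9))
Add(Add(Function('W')(Function('w')(Function('J')(-3, 4))), 2838306), -2055879) = Add(Add(Rational(-26, 9), 2838306), -2055879) = Add(Rational(25544728, 9), -2055879) = Rational(7041817, 9)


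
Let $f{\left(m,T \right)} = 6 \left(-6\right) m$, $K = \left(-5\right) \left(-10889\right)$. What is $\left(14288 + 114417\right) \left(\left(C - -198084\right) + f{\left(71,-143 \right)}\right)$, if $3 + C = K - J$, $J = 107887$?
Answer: $18286792515$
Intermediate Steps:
$K = 54445$
$f{\left(m,T \right)} = - 36 m$
$C = -53445$ ($C = -3 + \left(54445 - 107887\right) = -3 - 53442 = -53445$)
$\left(14288 + 114417\right) \left(\left(C - -198084\right) + f{\left(71,-143 \right)}\right) = \left(14288 + 114417\right) \left(\left(-53445 - -198084\right) - 2556\right) = 128705 \left(\left(-53445 + 198084\right) - 2556\right) = 128705 \left(144639 - 2556\right) = 128705 \cdot 142083 = 18286792515$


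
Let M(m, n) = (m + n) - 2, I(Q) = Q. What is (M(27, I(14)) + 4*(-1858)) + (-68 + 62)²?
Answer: -7357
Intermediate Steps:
M(m, n) = -2 + m + n
(M(27, I(14)) + 4*(-1858)) + (-68 + 62)² = ((-2 + 27 + 14) + 4*(-1858)) + (-68 + 62)² = (39 - 7432) + (-6)² = -7393 + 36 = -7357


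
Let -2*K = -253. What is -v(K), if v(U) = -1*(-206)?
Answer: -206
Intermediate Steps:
K = 253/2 (K = -½*(-253) = 253/2 ≈ 126.50)
v(U) = 206
-v(K) = -1*206 = -206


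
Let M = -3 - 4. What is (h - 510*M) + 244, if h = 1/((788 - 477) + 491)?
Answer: 3058829/802 ≈ 3814.0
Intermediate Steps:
h = 1/802 (h = 1/(311 + 491) = 1/802 ≈ 0.0012469)
M = -7
(h - 510*M) + 244 = (1/802 - 510*(-7)) + 244 = (1/802 + 3570) + 244 = 2863141/802 + 244 = 3058829/802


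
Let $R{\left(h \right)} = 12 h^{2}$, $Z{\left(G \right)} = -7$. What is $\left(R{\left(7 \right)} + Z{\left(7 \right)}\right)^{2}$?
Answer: $337561$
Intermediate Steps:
$\left(R{\left(7 \right)} + Z{\left(7 \right)}\right)^{2} = \left(12 \cdot 7^{2} - 7\right)^{2} = \left(12 \cdot 49 - 7\right)^{2} = \left(588 - 7\right)^{2} = 581^{2} = 337561$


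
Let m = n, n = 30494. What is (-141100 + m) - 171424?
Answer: -282030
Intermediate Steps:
m = 30494
(-141100 + m) - 171424 = (-141100 + 30494) - 171424 = -110606 - 171424 = -282030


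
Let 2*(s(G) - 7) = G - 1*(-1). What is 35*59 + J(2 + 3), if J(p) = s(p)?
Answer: 2075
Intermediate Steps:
s(G) = 15/2 + G/2 (s(G) = 7 + (G - 1*(-1))/2 = 7 + (G + 1)/2 = 7 + (1 + G)/2 = 7 + (½ + G/2) = 15/2 + G/2)
J(p) = 15/2 + p/2
35*59 + J(2 + 3) = 35*59 + (15/2 + (2 + 3)/2) = 2065 + (15/2 + (½)*5) = 2065 + (15/2 + 5/2) = 2065 + 10 = 2075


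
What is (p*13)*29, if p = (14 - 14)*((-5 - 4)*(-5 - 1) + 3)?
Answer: 0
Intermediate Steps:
p = 0 (p = 0*(-9*(-6) + 3) = 0*(54 + 3) = 0*57 = 0)
(p*13)*29 = (0*13)*29 = 0*29 = 0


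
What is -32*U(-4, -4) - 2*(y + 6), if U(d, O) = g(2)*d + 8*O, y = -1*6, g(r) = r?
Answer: 1280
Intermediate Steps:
y = -6
U(d, O) = 2*d + 8*O
-32*U(-4, -4) - 2*(y + 6) = -32*(2*(-4) + 8*(-4)) - 2*(-6 + 6) = -32*(-8 - 32) - 2*0 = -32*(-40) + 0 = 1280 + 0 = 1280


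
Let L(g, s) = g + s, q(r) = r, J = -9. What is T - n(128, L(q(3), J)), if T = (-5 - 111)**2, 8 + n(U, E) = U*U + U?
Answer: -3048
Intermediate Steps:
n(U, E) = -8 + U + U**2 (n(U, E) = -8 + (U*U + U) = -8 + (U**2 + U) = -8 + (U + U**2) = -8 + U + U**2)
T = 13456 (T = (-116)**2 = 13456)
T - n(128, L(q(3), J)) = 13456 - (-8 + 128 + 128**2) = 13456 - (-8 + 128 + 16384) = 13456 - 1*16504 = 13456 - 16504 = -3048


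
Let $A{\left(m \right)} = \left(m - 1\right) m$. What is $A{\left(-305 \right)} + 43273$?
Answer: $136603$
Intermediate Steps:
$A{\left(m \right)} = m \left(-1 + m\right)$ ($A{\left(m \right)} = \left(-1 + m\right) m = m \left(-1 + m\right)$)
$A{\left(-305 \right)} + 43273 = - 305 \left(-1 - 305\right) + 43273 = \left(-305\right) \left(-306\right) + 43273 = 93330 + 43273 = 136603$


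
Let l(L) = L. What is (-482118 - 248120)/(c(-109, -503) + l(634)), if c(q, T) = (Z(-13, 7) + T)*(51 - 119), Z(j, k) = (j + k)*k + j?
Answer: -365119/19289 ≈ -18.929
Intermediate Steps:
Z(j, k) = j + k*(j + k) (Z(j, k) = k*(j + k) + j = j + k*(j + k))
c(q, T) = 3740 - 68*T (c(q, T) = ((-13 + 7**2 - 13*7) + T)*(51 - 119) = ((-13 + 49 - 91) + T)*(-68) = (-55 + T)*(-68) = 3740 - 68*T)
(-482118 - 248120)/(c(-109, -503) + l(634)) = (-482118 - 248120)/((3740 - 68*(-503)) + 634) = -730238/((3740 + 34204) + 634) = -730238/(37944 + 634) = -730238/38578 = -730238*1/38578 = -365119/19289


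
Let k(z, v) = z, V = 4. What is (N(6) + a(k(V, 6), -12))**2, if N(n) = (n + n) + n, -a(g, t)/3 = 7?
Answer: 9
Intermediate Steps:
a(g, t) = -21 (a(g, t) = -3*7 = -21)
N(n) = 3*n (N(n) = 2*n + n = 3*n)
(N(6) + a(k(V, 6), -12))**2 = (3*6 - 21)**2 = (18 - 21)**2 = (-3)**2 = 9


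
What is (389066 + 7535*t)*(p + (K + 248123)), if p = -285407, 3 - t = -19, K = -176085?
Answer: -118384802484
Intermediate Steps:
t = 22 (t = 3 - 1*(-19) = 3 + 19 = 22)
(389066 + 7535*t)*(p + (K + 248123)) = (389066 + 7535*22)*(-285407 + (-176085 + 248123)) = (389066 + 165770)*(-285407 + 72038) = 554836*(-213369) = -118384802484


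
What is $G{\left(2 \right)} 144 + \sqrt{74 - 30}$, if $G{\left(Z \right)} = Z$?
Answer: $288 + 2 \sqrt{11} \approx 294.63$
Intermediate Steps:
$G{\left(2 \right)} 144 + \sqrt{74 - 30} = 2 \cdot 144 + \sqrt{74 - 30} = 288 + \sqrt{44} = 288 + 2 \sqrt{11}$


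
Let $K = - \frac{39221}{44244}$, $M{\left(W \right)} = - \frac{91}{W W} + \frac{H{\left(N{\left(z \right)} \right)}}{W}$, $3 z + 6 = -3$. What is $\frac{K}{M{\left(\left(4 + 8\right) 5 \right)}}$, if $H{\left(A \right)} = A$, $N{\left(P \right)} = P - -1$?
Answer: $\frac{3922100}{259319} \approx 15.125$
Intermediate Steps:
$z = -3$ ($z = -2 + \frac{1}{3} \left(-3\right) = -2 - 1 = -3$)
$N{\left(P \right)} = 1 + P$ ($N{\left(P \right)} = P + 1 = 1 + P$)
$M{\left(W \right)} = - \frac{91}{W^{2}} - \frac{2}{W}$ ($M{\left(W \right)} = - \frac{91}{W W} + \frac{1 - 3}{W} = - \frac{91}{W^{2}} - \frac{2}{W}$)
$K = - \frac{39221}{44244}$ ($K = \left(-39221\right) \frac{1}{44244} = - \frac{39221}{44244} \approx -0.88647$)
$\frac{K}{M{\left(\left(4 + 8\right) 5 \right)}} = - \frac{39221}{44244 \frac{-91 - 2 \left(4 + 8\right) 5}{25 \left(4 + 8\right)^{2}}} = - \frac{39221}{44244 \frac{-91 - 2 \cdot 12 \cdot 5}{3600}} = - \frac{39221}{44244 \frac{-91 - 120}{3600}} = - \frac{39221}{44244 \cdot \frac{1}{3600} \left(-211\right)} = - \frac{39221}{44244 \left(- \frac{211}{3600}\right)} = \left(- \frac{39221}{44244}\right) \left(- \frac{3600}{211}\right) = \frac{3922100}{259319}$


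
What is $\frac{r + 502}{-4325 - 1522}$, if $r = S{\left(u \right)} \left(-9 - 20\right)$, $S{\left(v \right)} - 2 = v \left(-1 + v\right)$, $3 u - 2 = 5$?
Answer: $- \frac{3184}{52623} \approx -0.060506$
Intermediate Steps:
$u = \frac{7}{3}$ ($u = \frac{2}{3} + \frac{1}{3} \cdot 5 = \frac{2}{3} + \frac{5}{3} = \frac{7}{3} \approx 2.3333$)
$S{\left(v \right)} = 2 + v \left(-1 + v\right)$
$r = - \frac{1334}{9}$ ($r = \left(2 + \left(\frac{7}{3}\right)^{2} - \frac{7}{3}\right) \left(-9 - 20\right) = \left(2 + \frac{49}{9} - \frac{7}{3}\right) \left(-29\right) = \frac{46}{9} \left(-29\right) = - \frac{1334}{9} \approx -148.22$)
$\frac{r + 502}{-4325 - 1522} = \frac{- \frac{1334}{9} + 502}{-4325 - 1522} = \frac{3184}{9 \left(-5847\right)} = \frac{3184}{9} \left(- \frac{1}{5847}\right) = - \frac{3184}{52623}$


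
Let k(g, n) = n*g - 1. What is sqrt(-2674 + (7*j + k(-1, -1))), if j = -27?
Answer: I*sqrt(2863) ≈ 53.507*I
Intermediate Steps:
k(g, n) = -1 + g*n (k(g, n) = g*n - 1 = -1 + g*n)
sqrt(-2674 + (7*j + k(-1, -1))) = sqrt(-2674 + (7*(-27) + (-1 - 1*(-1)))) = sqrt(-2674 + (-189 + (-1 + 1))) = sqrt(-2674 + (-189 + 0)) = sqrt(-2674 - 189) = sqrt(-2863) = I*sqrt(2863)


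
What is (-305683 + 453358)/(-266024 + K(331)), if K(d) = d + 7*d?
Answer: -49225/87792 ≈ -0.56070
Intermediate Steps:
K(d) = 8*d
(-305683 + 453358)/(-266024 + K(331)) = (-305683 + 453358)/(-266024 + 8*331) = 147675/(-266024 + 2648) = 147675/(-263376) = 147675*(-1/263376) = -49225/87792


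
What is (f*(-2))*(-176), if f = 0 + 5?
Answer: 1760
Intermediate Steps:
f = 5
(f*(-2))*(-176) = (5*(-2))*(-176) = -10*(-176) = 1760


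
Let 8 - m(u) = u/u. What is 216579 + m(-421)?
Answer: 216586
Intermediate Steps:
m(u) = 7 (m(u) = 8 - u/u = 8 - 1*1 = 8 - 1 = 7)
216579 + m(-421) = 216579 + 7 = 216586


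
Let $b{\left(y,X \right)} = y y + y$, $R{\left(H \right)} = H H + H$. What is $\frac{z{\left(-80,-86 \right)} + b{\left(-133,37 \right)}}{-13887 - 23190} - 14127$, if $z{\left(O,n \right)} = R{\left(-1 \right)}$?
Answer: $- \frac{174601445}{12359} \approx -14127.0$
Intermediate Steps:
$R{\left(H \right)} = H + H^{2}$ ($R{\left(H \right)} = H^{2} + H = H + H^{2}$)
$b{\left(y,X \right)} = y + y^{2}$ ($b{\left(y,X \right)} = y^{2} + y = y + y^{2}$)
$z{\left(O,n \right)} = 0$ ($z{\left(O,n \right)} = - (1 - 1) = \left(-1\right) 0 = 0$)
$\frac{z{\left(-80,-86 \right)} + b{\left(-133,37 \right)}}{-13887 - 23190} - 14127 = \frac{0 - 133 \left(1 - 133\right)}{-13887 - 23190} - 14127 = \frac{0 - -17556}{-37077} - 14127 = \left(0 + 17556\right) \left(- \frac{1}{37077}\right) - 14127 = 17556 \left(- \frac{1}{37077}\right) - 14127 = - \frac{5852}{12359} - 14127 = - \frac{174601445}{12359}$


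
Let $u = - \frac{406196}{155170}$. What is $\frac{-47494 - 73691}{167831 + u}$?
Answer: $- \frac{1044682025}{1446773893} \approx -0.72208$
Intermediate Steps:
$u = - \frac{203098}{77585}$ ($u = \left(-406196\right) \frac{1}{155170} = - \frac{203098}{77585} \approx -2.6177$)
$\frac{-47494 - 73691}{167831 + u} = \frac{-47494 - 73691}{167831 - \frac{203098}{77585}} = - \frac{121185}{\frac{13020965037}{77585}} = \left(-121185\right) \frac{77585}{13020965037} = - \frac{1044682025}{1446773893}$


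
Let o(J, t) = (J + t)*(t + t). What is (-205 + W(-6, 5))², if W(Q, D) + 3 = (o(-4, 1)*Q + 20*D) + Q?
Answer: 6084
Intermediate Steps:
o(J, t) = 2*t*(J + t) (o(J, t) = (J + t)*(2*t) = 2*t*(J + t))
W(Q, D) = -3 - 5*Q + 20*D (W(Q, D) = -3 + (((2*1*(-4 + 1))*Q + 20*D) + Q) = -3 + (((2*1*(-3))*Q + 20*D) + Q) = -3 + ((-6*Q + 20*D) + Q) = -3 + (-5*Q + 20*D) = -3 - 5*Q + 20*D)
(-205 + W(-6, 5))² = (-205 + (-3 - 5*(-6) + 20*5))² = (-205 + (-3 + 30 + 100))² = (-205 + 127)² = (-78)² = 6084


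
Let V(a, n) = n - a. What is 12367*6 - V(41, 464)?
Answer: 73779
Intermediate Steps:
12367*6 - V(41, 464) = 12367*6 - (464 - 1*41) = 74202 - (464 - 41) = 74202 - 1*423 = 74202 - 423 = 73779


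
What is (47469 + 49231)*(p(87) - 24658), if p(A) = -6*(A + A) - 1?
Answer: -2485480100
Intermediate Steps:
p(A) = -1 - 12*A (p(A) = -12*A - 1 = -1 - 12*A)
(47469 + 49231)*(p(87) - 24658) = (47469 + 49231)*((-1 - 12*87) - 24658) = 96700*((-1 - 1044) - 24658) = 96700*(-1045 - 24658) = 96700*(-25703) = -2485480100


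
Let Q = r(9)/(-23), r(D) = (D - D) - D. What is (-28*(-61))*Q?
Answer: 15372/23 ≈ 668.35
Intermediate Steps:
r(D) = -D (r(D) = 0 - D = -D)
Q = 9/23 (Q = -1*9/(-23) = -9*(-1/23) = 9/23 ≈ 0.39130)
(-28*(-61))*Q = -28*(-61)*(9/23) = 1708*(9/23) = 15372/23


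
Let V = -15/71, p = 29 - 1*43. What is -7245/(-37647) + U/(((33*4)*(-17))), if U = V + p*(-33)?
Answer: -2964067/222150764 ≈ -0.013343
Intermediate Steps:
p = -14 (p = 29 - 43 = -14)
V = -15/71 (V = -15*1/71 = -15/71 ≈ -0.21127)
U = 32787/71 (U = -15/71 - 14*(-33) = -15/71 + 462 = 32787/71 ≈ 461.79)
-7245/(-37647) + U/(((33*4)*(-17))) = -7245/(-37647) + 32787/(71*(((33*4)*(-17)))) = -7245*(-1/37647) + 32787/(71*((132*(-17)))) = 805/4183 + (32787/71)/(-2244) = 805/4183 + (32787/71)*(-1/2244) = 805/4183 - 10929/53108 = -2964067/222150764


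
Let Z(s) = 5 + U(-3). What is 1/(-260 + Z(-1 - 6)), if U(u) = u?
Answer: -1/258 ≈ -0.0038760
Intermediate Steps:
Z(s) = 2 (Z(s) = 5 - 3 = 2)
1/(-260 + Z(-1 - 6)) = 1/(-260 + 2) = 1/(-258) = -1/258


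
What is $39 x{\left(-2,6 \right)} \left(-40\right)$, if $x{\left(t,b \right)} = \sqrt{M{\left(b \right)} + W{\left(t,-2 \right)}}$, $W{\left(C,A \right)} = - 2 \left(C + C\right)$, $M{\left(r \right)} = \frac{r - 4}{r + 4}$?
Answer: $- 312 \sqrt{205} \approx -4467.2$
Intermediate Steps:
$M{\left(r \right)} = \frac{-4 + r}{4 + r}$
$W{\left(C,A \right)} = - 4 C$ ($W{\left(C,A \right)} = - 2 \cdot 2 C = - 4 C$)
$x{\left(t,b \right)} = \sqrt{- 4 t + \frac{-4 + b}{4 + b}}$ ($x{\left(t,b \right)} = \sqrt{\frac{-4 + b}{4 + b} - 4 t} = \sqrt{- 4 t + \frac{-4 + b}{4 + b}}$)
$39 x{\left(-2,6 \right)} \left(-40\right) = 39 \sqrt{\frac{-4 + 6 - - 8 \left(4 + 6\right)}{4 + 6}} \left(-40\right) = 39 \sqrt{\frac{-4 + 6 - \left(-8\right) 10}{10}} \left(-40\right) = 39 \sqrt{\frac{-4 + 6 + 80}{10}} \left(-40\right) = 39 \sqrt{\frac{1}{10} \cdot 82} \left(-40\right) = 39 \sqrt{\frac{41}{5}} \left(-40\right) = 39 \frac{\sqrt{205}}{5} \left(-40\right) = \frac{39 \sqrt{205}}{5} \left(-40\right) = - 312 \sqrt{205}$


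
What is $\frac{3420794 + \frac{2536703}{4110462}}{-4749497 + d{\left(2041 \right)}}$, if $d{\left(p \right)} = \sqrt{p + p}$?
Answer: $- \frac{66782897140491633907}{92722658055537974274} - \frac{14061046283531 \sqrt{4082}}{92722658055537974274} \approx -0.72025$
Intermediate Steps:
$d{\left(p \right)} = \sqrt{2} \sqrt{p}$ ($d{\left(p \right)} = \sqrt{2 p} = \sqrt{2} \sqrt{p}$)
$\frac{3420794 + \frac{2536703}{4110462}}{-4749497 + d{\left(2041 \right)}} = \frac{3420794 + \frac{2536703}{4110462}}{-4749497 + \sqrt{2} \sqrt{2041}} = \frac{3420794 + 2536703 \cdot \frac{1}{4110462}}{-4749497 + \sqrt{4082}} = \frac{3420794 + \frac{2536703}{4110462}}{-4749497 + \sqrt{4082}} = \frac{14061046283531}{4110462 \left(-4749497 + \sqrt{4082}\right)}$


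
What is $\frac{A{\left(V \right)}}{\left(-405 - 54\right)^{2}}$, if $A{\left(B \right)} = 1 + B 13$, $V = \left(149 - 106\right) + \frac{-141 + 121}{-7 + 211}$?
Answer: $\frac{28495}{10744731} \approx 0.002652$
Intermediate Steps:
$V = \frac{2188}{51}$ ($V = 43 - \frac{20}{204} = 43 - \frac{5}{51} = \frac{2188}{51} \approx 42.902$)
$A{\left(B \right)} = 1 + 13 B$
$\frac{A{\left(V \right)}}{\left(-405 - 54\right)^{2}} = \frac{1 + 13 \cdot \frac{2188}{51}}{\left(-405 - 54\right)^{2}} = \frac{1 + \frac{28444}{51}}{\left(-405 - 54\right)^{2}} = \frac{28495}{51 \left(-459\right)^{2}} = \frac{28495}{51 \cdot 210681} = \frac{28495}{51} \cdot \frac{1}{210681} = \frac{28495}{10744731}$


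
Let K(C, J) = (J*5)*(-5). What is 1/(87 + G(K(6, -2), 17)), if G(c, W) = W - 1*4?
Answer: 1/100 ≈ 0.010000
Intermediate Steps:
K(C, J) = -25*J (K(C, J) = (5*J)*(-5) = -25*J)
G(c, W) = -4 + W (G(c, W) = W - 4 = -4 + W)
1/(87 + G(K(6, -2), 17)) = 1/(87 + (-4 + 17)) = 1/(87 + 13) = 1/100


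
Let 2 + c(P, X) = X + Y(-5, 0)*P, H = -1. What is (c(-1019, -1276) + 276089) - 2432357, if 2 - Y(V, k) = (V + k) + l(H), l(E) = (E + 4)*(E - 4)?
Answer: -2179964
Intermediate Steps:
l(E) = (-4 + E)*(4 + E) (l(E) = (4 + E)*(-4 + E) = (-4 + E)*(4 + E))
Y(V, k) = 17 - V - k (Y(V, k) = 2 - ((V + k) + (-16 + (-1)²)) = 2 - ((V + k) + (-16 + 1)) = 2 - ((V + k) - 15) = 2 - (-15 + V + k) = 2 + (15 - V - k) = 17 - V - k)
c(P, X) = -2 + X + 22*P (c(P, X) = -2 + (X + (17 - 1*(-5) - 1*0)*P) = -2 + (X + (17 + 5 + 0)*P) = -2 + (X + 22*P) = -2 + X + 22*P)
(c(-1019, -1276) + 276089) - 2432357 = ((-2 - 1276 + 22*(-1019)) + 276089) - 2432357 = ((-2 - 1276 - 22418) + 276089) - 2432357 = (-23696 + 276089) - 2432357 = 252393 - 2432357 = -2179964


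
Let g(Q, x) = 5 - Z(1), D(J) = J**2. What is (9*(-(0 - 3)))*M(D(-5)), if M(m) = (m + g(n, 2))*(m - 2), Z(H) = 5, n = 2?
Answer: 15525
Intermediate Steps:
g(Q, x) = 0 (g(Q, x) = 5 - 1*5 = 5 - 5 = 0)
M(m) = m*(-2 + m) (M(m) = (m + 0)*(m - 2) = m*(-2 + m))
(9*(-(0 - 3)))*M(D(-5)) = (9*(-(0 - 3)))*((-5)**2*(-2 + (-5)**2)) = (9*(-1*(-3)))*(25*(-2 + 25)) = (9*3)*(25*23) = 27*575 = 15525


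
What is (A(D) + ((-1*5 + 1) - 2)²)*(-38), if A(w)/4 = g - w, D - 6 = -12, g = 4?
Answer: -2888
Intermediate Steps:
D = -6 (D = 6 - 12 = -6)
A(w) = 16 - 4*w (A(w) = 4*(4 - w) = 16 - 4*w)
(A(D) + ((-1*5 + 1) - 2)²)*(-38) = ((16 - 4*(-6)) + ((-1*5 + 1) - 2)²)*(-38) = ((16 + 24) + ((-5 + 1) - 2)²)*(-38) = (40 + (-4 - 2)²)*(-38) = (40 + (-6)²)*(-38) = (40 + 36)*(-38) = 76*(-38) = -2888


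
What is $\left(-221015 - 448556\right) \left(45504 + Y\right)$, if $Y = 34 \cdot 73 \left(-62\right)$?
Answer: $72568104980$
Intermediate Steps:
$Y = -153884$ ($Y = 2482 \left(-62\right) = -153884$)
$\left(-221015 - 448556\right) \left(45504 + Y\right) = \left(-221015 - 448556\right) \left(45504 - 153884\right) = \left(-669571\right) \left(-108380\right) = 72568104980$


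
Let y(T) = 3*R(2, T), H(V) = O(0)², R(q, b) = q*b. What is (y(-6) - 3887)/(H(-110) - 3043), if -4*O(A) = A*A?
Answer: 3923/3043 ≈ 1.2892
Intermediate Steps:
O(A) = -A²/4 (O(A) = -A*A/4 = -A²/4)
R(q, b) = b*q
H(V) = 0 (H(V) = (-¼*0²)² = (-¼*0)² = 0² = 0)
y(T) = 6*T (y(T) = 3*(T*2) = 3*(2*T) = 6*T)
(y(-6) - 3887)/(H(-110) - 3043) = (6*(-6) - 3887)/(0 - 3043) = (-36 - 3887)/(-3043) = -3923*(-1/3043) = 3923/3043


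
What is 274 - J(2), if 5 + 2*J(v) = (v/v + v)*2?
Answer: 547/2 ≈ 273.50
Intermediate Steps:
J(v) = -3/2 + v (J(v) = -5/2 + ((v/v + v)*2)/2 = -5/2 + ((1 + v)*2)/2 = -5/2 + (2 + 2*v)/2 = -5/2 + (1 + v) = -3/2 + v)
274 - J(2) = 274 - (-3/2 + 2) = 274 - 1*1/2 = 274 - 1/2 = 547/2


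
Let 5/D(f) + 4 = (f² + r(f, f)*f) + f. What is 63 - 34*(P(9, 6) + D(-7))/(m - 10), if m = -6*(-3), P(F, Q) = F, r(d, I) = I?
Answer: 2132/87 ≈ 24.506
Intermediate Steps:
m = 18
D(f) = 5/(-4 + f + 2*f²) (D(f) = 5/(-4 + ((f² + f*f) + f)) = 5/(-4 + ((f² + f²) + f)) = 5/(-4 + (2*f² + f)) = 5/(-4 + (f + 2*f²)) = 5/(-4 + f + 2*f²))
63 - 34*(P(9, 6) + D(-7))/(m - 10) = 63 - 34*(9 + 5/(-4 - 7 + 2*(-7)²))/(18 - 10) = 63 - 34*(9 + 5/(-4 - 7 + 2*49))/8 = 63 - 34*(9 + 5/(-4 - 7 + 98))/8 = 63 - 34*(9 + 5/87)/8 = 63 - 26792/(87*8) = 63 - 34*197/174 = 63 - 3349/87 = 2132/87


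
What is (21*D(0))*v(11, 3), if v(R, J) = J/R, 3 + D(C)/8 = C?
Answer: -1512/11 ≈ -137.45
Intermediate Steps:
D(C) = -24 + 8*C
(21*D(0))*v(11, 3) = (21*(-24 + 8*0))*(3/11) = (21*(-24 + 0))*(3*(1/11)) = (21*(-24))*(3/11) = -504*3/11 = -1512/11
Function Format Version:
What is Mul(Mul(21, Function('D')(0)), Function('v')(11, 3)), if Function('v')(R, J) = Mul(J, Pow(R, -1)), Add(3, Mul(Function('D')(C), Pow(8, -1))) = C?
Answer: Rational(-1512, 11) ≈ -137.45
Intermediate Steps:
Function('D')(C) = Add(-24, Mul(8, C))
Mul(Mul(21, Function('D')(0)), Function('v')(11, 3)) = Mul(Mul(21, Add(-24, Mul(8, 0))), Mul(3, Pow(11, -1))) = Mul(Mul(21, Add(-24, 0)), Mul(3, Rational(1, 11))) = Mul(Mul(21, -24), Rational(3, 11)) = Mul(-504, Rational(3, 11)) = Rational(-1512, 11)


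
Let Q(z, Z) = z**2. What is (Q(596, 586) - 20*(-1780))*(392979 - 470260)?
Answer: -30202651296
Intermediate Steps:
(Q(596, 586) - 20*(-1780))*(392979 - 470260) = (596**2 - 20*(-1780))*(392979 - 470260) = (355216 + 35600)*(-77281) = 390816*(-77281) = -30202651296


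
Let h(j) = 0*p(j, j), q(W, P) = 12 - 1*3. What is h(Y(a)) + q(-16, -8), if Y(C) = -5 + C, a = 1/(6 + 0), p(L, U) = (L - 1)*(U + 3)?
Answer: 9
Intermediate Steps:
p(L, U) = (-1 + L)*(3 + U)
q(W, P) = 9 (q(W, P) = 12 - 3 = 9)
a = ⅙ (a = 1/6 = ⅙ ≈ 0.16667)
h(j) = 0 (h(j) = 0*(-3 - j + 3*j + j*j) = 0*(-3 - j + 3*j + j²) = 0*(-3 + j² + 2*j) = 0)
h(Y(a)) + q(-16, -8) = 0 + 9 = 9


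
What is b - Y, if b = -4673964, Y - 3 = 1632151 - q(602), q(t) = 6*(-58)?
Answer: -6306466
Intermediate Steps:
q(t) = -348
Y = 1632502 (Y = 3 + (1632151 - 1*(-348)) = 3 + (1632151 + 348) = 3 + 1632499 = 1632502)
b - Y = -4673964 - 1*1632502 = -4673964 - 1632502 = -6306466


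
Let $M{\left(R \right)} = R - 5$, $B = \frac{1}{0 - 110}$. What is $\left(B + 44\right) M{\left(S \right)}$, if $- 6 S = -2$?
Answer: $- \frac{11291}{55} \approx -205.29$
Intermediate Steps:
$S = \frac{1}{3}$ ($S = \left(- \frac{1}{6}\right) \left(-2\right) = \frac{1}{3} \approx 0.33333$)
$B = - \frac{1}{110}$ ($B = \frac{1}{-110} = - \frac{1}{110} \approx -0.0090909$)
$M{\left(R \right)} = -5 + R$ ($M{\left(R \right)} = R - 5 = -5 + R$)
$\left(B + 44\right) M{\left(S \right)} = \left(- \frac{1}{110} + 44\right) \left(-5 + \frac{1}{3}\right) = \frac{4839}{110} \left(- \frac{14}{3}\right) = - \frac{11291}{55}$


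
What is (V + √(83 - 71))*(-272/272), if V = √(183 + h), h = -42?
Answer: -√141 - 2*√3 ≈ -15.338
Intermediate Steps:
V = √141 (V = √(183 - 42) = √141 ≈ 11.874)
(V + √(83 - 71))*(-272/272) = (√141 + √(83 - 71))*(-272/272) = (√141 + √12)*(-272*1/272) = (√141 + 2*√3)*(-1) = -√141 - 2*√3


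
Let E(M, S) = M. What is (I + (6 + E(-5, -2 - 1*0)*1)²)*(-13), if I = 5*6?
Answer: -403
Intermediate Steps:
I = 30
(I + (6 + E(-5, -2 - 1*0)*1)²)*(-13) = (30 + (6 - 5*1)²)*(-13) = (30 + (6 - 5)²)*(-13) = (30 + 1²)*(-13) = (30 + 1)*(-13) = 31*(-13) = -403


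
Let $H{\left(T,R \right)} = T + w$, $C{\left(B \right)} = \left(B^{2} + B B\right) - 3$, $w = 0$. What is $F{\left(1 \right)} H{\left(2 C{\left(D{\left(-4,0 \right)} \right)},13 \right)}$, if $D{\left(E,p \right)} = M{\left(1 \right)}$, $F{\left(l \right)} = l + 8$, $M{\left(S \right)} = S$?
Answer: $-18$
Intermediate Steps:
$F{\left(l \right)} = 8 + l$
$D{\left(E,p \right)} = 1$
$C{\left(B \right)} = -3 + 2 B^{2}$ ($C{\left(B \right)} = \left(B^{2} + B^{2}\right) - 3 = 2 B^{2} - 3 = -3 + 2 B^{2}$)
$H{\left(T,R \right)} = T$ ($H{\left(T,R \right)} = T + 0 = T$)
$F{\left(1 \right)} H{\left(2 C{\left(D{\left(-4,0 \right)} \right)},13 \right)} = \left(8 + 1\right) 2 \left(-3 + 2 \cdot 1^{2}\right) = 9 \cdot 2 \left(-3 + 2 \cdot 1\right) = 9 \cdot 2 \left(-3 + 2\right) = 9 \cdot 2 \left(-1\right) = 9 \left(-2\right) = -18$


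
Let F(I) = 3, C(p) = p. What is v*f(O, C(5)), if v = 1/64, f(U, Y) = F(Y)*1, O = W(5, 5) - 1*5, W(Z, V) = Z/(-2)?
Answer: 3/64 ≈ 0.046875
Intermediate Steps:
W(Z, V) = -Z/2 (W(Z, V) = Z*(-½) = -Z/2)
O = -15/2 (O = -½*5 - 1*5 = -5/2 - 5 = -15/2 ≈ -7.5000)
f(U, Y) = 3 (f(U, Y) = 3*1 = 3)
v = 1/64 ≈ 0.015625
v*f(O, C(5)) = (1/64)*3 = 3/64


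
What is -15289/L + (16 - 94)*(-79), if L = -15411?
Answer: 94977871/15411 ≈ 6163.0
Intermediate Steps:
-15289/L + (16 - 94)*(-79) = -15289/(-15411) + (16 - 94)*(-79) = -15289*(-1/15411) - 78*(-79) = 15289/15411 + 6162 = 94977871/15411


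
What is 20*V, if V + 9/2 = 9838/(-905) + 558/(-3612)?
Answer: -16916572/54481 ≈ -310.50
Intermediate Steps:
V = -4229143/272405 (V = -9/2 + (9838/(-905) + 558/(-3612)) = -9/2 + (9838*(-1/905) + 558*(-1/3612)) = -9/2 + (-9838/905 - 93/602) = -9/2 - 6006641/544810 = -4229143/272405 ≈ -15.525)
20*V = 20*(-4229143/272405) = -16916572/54481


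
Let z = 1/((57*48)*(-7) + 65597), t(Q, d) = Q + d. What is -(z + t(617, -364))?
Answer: -11750586/46445 ≈ -253.00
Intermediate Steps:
z = 1/46445 (z = 1/(2736*(-7) + 65597) = 1/(-19152 + 65597) = 1/46445 ≈ 2.1531e-5)
-(z + t(617, -364)) = -(1/46445 + (617 - 364)) = -(1/46445 + 253) = -1*11750586/46445 = -11750586/46445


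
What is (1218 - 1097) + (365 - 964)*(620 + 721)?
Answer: -803138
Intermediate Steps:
(1218 - 1097) + (365 - 964)*(620 + 721) = 121 - 599*1341 = 121 - 803259 = -803138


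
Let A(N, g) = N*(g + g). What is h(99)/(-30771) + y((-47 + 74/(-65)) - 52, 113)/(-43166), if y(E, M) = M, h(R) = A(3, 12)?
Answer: -6475/1306058 ≈ -0.0049577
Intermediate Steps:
A(N, g) = 2*N*g (A(N, g) = N*(2*g) = 2*N*g)
h(R) = 72 (h(R) = 2*3*12 = 72)
h(99)/(-30771) + y((-47 + 74/(-65)) - 52, 113)/(-43166) = 72/(-30771) + 113/(-43166) = 72*(-1/30771) + 113*(-1/43166) = -8/3419 - 1/382 = -6475/1306058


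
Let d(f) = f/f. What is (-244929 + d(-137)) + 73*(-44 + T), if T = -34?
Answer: -250622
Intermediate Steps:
d(f) = 1
(-244929 + d(-137)) + 73*(-44 + T) = (-244929 + 1) + 73*(-44 - 34) = -244928 + 73*(-78) = -244928 - 5694 = -250622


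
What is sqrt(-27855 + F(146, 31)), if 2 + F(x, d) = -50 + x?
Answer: I*sqrt(27761) ≈ 166.62*I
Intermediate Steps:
F(x, d) = -52 + x (F(x, d) = -2 + (-50 + x) = -52 + x)
sqrt(-27855 + F(146, 31)) = sqrt(-27855 + (-52 + 146)) = sqrt(-27855 + 94) = sqrt(-27761) = I*sqrt(27761)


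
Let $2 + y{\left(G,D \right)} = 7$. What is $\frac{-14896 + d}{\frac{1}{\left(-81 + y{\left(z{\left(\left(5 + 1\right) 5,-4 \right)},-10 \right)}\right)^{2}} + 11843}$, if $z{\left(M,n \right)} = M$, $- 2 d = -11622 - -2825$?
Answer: $- \frac{60633560}{68405169} \approx -0.88639$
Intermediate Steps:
$d = \frac{8797}{2}$ ($d = - \frac{-11622 - -2825}{2} = - \frac{-11622 + 2825}{2} = \left(- \frac{1}{2}\right) \left(-8797\right) = \frac{8797}{2} \approx 4398.5$)
$y{\left(G,D \right)} = 5$ ($y{\left(G,D \right)} = -2 + 7 = 5$)
$\frac{-14896 + d}{\frac{1}{\left(-81 + y{\left(z{\left(\left(5 + 1\right) 5,-4 \right)},-10 \right)}\right)^{2}} + 11843} = \frac{-14896 + \frac{8797}{2}}{\frac{1}{\left(-81 + 5\right)^{2}} + 11843} = - \frac{20995}{2 \left(\frac{1}{\left(-76\right)^{2}} + 11843\right)} = - \frac{20995}{2 \left(\frac{1}{5776} + 11843\right)} = - \frac{20995}{2 \cdot \frac{68405169}{5776}} = \left(- \frac{20995}{2}\right) \frac{5776}{68405169} = - \frac{60633560}{68405169}$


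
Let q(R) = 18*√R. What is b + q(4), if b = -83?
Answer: -47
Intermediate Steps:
b + q(4) = -83 + 18*√4 = -83 + 18*2 = -83 + 36 = -47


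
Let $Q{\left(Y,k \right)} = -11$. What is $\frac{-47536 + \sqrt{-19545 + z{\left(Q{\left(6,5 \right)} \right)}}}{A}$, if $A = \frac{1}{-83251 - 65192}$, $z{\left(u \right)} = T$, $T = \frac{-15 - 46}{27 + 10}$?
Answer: $7056386448 - \frac{148443 i \sqrt{26759362}}{37} \approx 7.0564 \cdot 10^{9} - 2.0754 \cdot 10^{7} i$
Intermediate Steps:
$T = - \frac{61}{37}$ ($T = \frac{-15 - 46}{37} = \left(-61\right) \frac{1}{37} = - \frac{61}{37} \approx -1.6486$)
$z{\left(u \right)} = - \frac{61}{37}$
$A = - \frac{1}{148443}$ ($A = \frac{1}{-148443} = - \frac{1}{148443} \approx -6.7366 \cdot 10^{-6}$)
$\frac{-47536 + \sqrt{-19545 + z{\left(Q{\left(6,5 \right)} \right)}}}{A} = \frac{-47536 + \sqrt{-19545 - \frac{61}{37}}}{- \frac{1}{148443}} = \left(-47536 + \sqrt{- \frac{723226}{37}}\right) \left(-148443\right) = \left(-47536 + \frac{i \sqrt{26759362}}{37}\right) \left(-148443\right) = 7056386448 - \frac{148443 i \sqrt{26759362}}{37}$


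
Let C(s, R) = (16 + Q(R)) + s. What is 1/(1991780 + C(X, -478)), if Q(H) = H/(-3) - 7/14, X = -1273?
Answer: 6/11944091 ≈ 5.0234e-7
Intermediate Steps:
Q(H) = -½ - H/3 (Q(H) = H*(-⅓) - 7*1/14 = -H/3 - ½ = -½ - H/3)
C(s, R) = 31/2 + s - R/3 (C(s, R) = (16 + (-½ - R/3)) + s = (31/2 - R/3) + s = 31/2 + s - R/3)
1/(1991780 + C(X, -478)) = 1/(1991780 + (31/2 - 1273 - ⅓*(-478))) = 1/(1991780 + (31/2 - 1273 + 478/3)) = 1/(1991780 - 6589/6) = 1/(11944091/6) = 6/11944091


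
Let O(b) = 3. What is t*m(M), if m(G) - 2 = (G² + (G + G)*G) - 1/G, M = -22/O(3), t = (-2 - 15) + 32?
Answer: 53945/22 ≈ 2452.0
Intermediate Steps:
t = 15 (t = -17 + 32 = 15)
M = -22/3 ≈ -7.3333
m(G) = 2 - 1/G + 3*G² (m(G) = 2 + ((G² + (G + G)*G) - 1/G) = 2 + ((G² + (2*G)*G) - 1/G) = 2 + ((G² + 2*G²) - 1/G) = 2 + (3*G² - 1/G) = 2 + (-1/G + 3*G²) = 2 - 1/G + 3*G²)
t*m(M) = 15*(2 - 1/(-22/3) + 3*(-22/3)²) = 15*(2 - 1*(-3/22) + 3*(484/9)) = 15*(2 + 3/22 + 484/3) = 15*(10789/66) = 53945/22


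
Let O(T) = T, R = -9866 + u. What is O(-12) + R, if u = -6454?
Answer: -16332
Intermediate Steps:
R = -16320 (R = -9866 - 6454 = -16320)
O(-12) + R = -12 - 16320 = -16332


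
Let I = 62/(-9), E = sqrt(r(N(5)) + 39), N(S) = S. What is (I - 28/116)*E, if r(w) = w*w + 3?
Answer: -1861*sqrt(67)/261 ≈ -58.364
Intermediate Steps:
r(w) = 3 + w**2 (r(w) = w**2 + 3 = 3 + w**2)
E = sqrt(67) (E = sqrt((3 + 5**2) + 39) = sqrt((3 + 25) + 39) = sqrt(28 + 39) = sqrt(67) ≈ 8.1853)
I = -62/9 (I = 62*(-1/9) = -62/9 ≈ -6.8889)
(I - 28/116)*E = (-62/9 - 28/116)*sqrt(67) = (-62/9 - 28*1/116)*sqrt(67) = (-62/9 - 7/29)*sqrt(67) = -1861*sqrt(67)/261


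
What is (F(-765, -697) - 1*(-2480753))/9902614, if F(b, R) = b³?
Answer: -222608186/4951307 ≈ -44.959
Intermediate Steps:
(F(-765, -697) - 1*(-2480753))/9902614 = ((-765)³ - 1*(-2480753))/9902614 = (-447697125 + 2480753)*(1/9902614) = -445216372*1/9902614 = -222608186/4951307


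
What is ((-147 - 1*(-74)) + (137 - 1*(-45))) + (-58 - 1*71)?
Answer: -20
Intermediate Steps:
((-147 - 1*(-74)) + (137 - 1*(-45))) + (-58 - 1*71) = ((-147 + 74) + (137 + 45)) + (-58 - 71) = (-73 + 182) - 129 = 109 - 129 = -20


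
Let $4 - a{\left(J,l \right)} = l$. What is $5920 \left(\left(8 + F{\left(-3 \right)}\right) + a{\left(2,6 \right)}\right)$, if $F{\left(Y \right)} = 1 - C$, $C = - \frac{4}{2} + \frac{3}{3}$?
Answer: $47360$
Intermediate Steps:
$C = -1$ ($C = \left(-4\right) \frac{1}{2} + 3 \cdot \frac{1}{3} = -2 + 1 = -1$)
$a{\left(J,l \right)} = 4 - l$
$F{\left(Y \right)} = 2$ ($F{\left(Y \right)} = 1 - -1 = 1 + 1 = 2$)
$5920 \left(\left(8 + F{\left(-3 \right)}\right) + a{\left(2,6 \right)}\right) = 5920 \left(\left(8 + 2\right) + \left(4 - 6\right)\right) = 5920 \left(10 + \left(4 - 6\right)\right) = 5920 \left(10 - 2\right) = 5920 \cdot 8 = 47360$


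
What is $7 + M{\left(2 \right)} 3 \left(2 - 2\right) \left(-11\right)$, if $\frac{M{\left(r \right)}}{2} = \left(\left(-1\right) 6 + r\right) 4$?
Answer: $7$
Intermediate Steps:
$M{\left(r \right)} = -48 + 8 r$ ($M{\left(r \right)} = 2 \left(\left(-1\right) 6 + r\right) 4 = 2 \left(-6 + r\right) 4 = 2 \left(-24 + 4 r\right) = -48 + 8 r$)
$7 + M{\left(2 \right)} 3 \left(2 - 2\right) \left(-11\right) = 7 + \left(-48 + 8 \cdot 2\right) 3 \left(2 - 2\right) \left(-11\right) = 7 + \left(-48 + 16\right) 3 \cdot 0 \left(-11\right) = 7 + \left(-32\right) 0 \left(-11\right) = 7 + 0 \left(-11\right) = 7 + 0 = 7$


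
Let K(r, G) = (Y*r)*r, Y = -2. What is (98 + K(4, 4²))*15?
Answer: 990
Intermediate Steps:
K(r, G) = -2*r² (K(r, G) = (-2*r)*r = -2*r²)
(98 + K(4, 4²))*15 = (98 - 2*4²)*15 = (98 - 2*16)*15 = (98 - 32)*15 = 66*15 = 990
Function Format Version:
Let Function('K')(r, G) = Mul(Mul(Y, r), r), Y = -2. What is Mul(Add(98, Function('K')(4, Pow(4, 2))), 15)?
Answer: 990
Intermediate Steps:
Function('K')(r, G) = Mul(-2, Pow(r, 2)) (Function('K')(r, G) = Mul(Mul(-2, r), r) = Mul(-2, Pow(r, 2)))
Mul(Add(98, Function('K')(4, Pow(4, 2))), 15) = Mul(Add(98, Mul(-2, Pow(4, 2))), 15) = Mul(Add(98, Mul(-2, 16)), 15) = Mul(Add(98, -32), 15) = Mul(66, 15) = 990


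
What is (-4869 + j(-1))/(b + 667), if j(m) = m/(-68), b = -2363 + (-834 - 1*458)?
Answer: 331091/203184 ≈ 1.6295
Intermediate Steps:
b = -3655 (b = -2363 + (-834 - 458) = -2363 - 1292 = -3655)
j(m) = -m/68 (j(m) = m*(-1/68) = -m/68)
(-4869 + j(-1))/(b + 667) = (-4869 - 1/68*(-1))/(-3655 + 667) = (-4869 + 1/68)/(-2988) = -331091/68*(-1/2988) = 331091/203184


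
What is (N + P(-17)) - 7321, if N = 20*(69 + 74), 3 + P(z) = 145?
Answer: -4319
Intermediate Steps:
P(z) = 142 (P(z) = -3 + 145 = 142)
N = 2860 (N = 20*143 = 2860)
(N + P(-17)) - 7321 = (2860 + 142) - 7321 = 3002 - 7321 = -4319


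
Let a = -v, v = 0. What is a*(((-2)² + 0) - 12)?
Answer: 0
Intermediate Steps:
a = 0 (a = -1*0 = 0)
a*(((-2)² + 0) - 12) = 0*(((-2)² + 0) - 12) = 0*((4 + 0) - 12) = 0*(4 - 12) = 0*(-8) = 0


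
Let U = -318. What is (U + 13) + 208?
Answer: -97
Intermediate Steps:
(U + 13) + 208 = (-318 + 13) + 208 = -305 + 208 = -97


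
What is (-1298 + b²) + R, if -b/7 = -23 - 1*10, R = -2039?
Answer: 50024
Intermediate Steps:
b = 231 (b = -7*(-23 - 1*10) = -7*(-23 - 10) = -7*(-33) = 231)
(-1298 + b²) + R = (-1298 + 231²) - 2039 = (-1298 + 53361) - 2039 = 52063 - 2039 = 50024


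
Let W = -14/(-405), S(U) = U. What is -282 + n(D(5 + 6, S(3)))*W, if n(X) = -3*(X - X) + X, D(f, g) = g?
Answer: -38056/135 ≈ -281.90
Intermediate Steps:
W = 14/405 (W = -14*(-1/405) = 14/405 ≈ 0.034568)
n(X) = X (n(X) = -3*0 + X = 0 + X = X)
-282 + n(D(5 + 6, S(3)))*W = -282 + 3*(14/405) = -282 + 14/135 = -38056/135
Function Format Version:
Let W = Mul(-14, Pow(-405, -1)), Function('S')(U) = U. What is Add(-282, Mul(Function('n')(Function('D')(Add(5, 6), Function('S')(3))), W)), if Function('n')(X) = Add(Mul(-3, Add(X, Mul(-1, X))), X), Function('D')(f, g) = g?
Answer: Rational(-38056, 135) ≈ -281.90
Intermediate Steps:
W = Rational(14, 405) (W = Mul(-14, Rational(-1, 405)) = Rational(14, 405) ≈ 0.034568)
Function('n')(X) = X (Function('n')(X) = Add(Mul(-3, 0), X) = Add(0, X) = X)
Add(-282, Mul(Function('n')(Function('D')(Add(5, 6), Function('S')(3))), W)) = Add(-282, Mul(3, Rational(14, 405))) = Add(-282, Rational(14, 135)) = Rational(-38056, 135)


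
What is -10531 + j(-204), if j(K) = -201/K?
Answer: -716041/68 ≈ -10530.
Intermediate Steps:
-10531 + j(-204) = -10531 - 201/(-204) = -10531 - 201*(-1/204) = -10531 + 67/68 = -716041/68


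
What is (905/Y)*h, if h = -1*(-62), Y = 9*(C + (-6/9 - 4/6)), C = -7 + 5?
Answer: -5611/3 ≈ -1870.3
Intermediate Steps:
C = -2
Y = -30 (Y = 9*(-2 + (-6/9 - 4/6)) = 9*(-2 + (-6*⅑ - 4*⅙)) = 9*(-2 + (-⅔ - ⅔)) = 9*(-2 - 4/3) = 9*(-10/3) = -30)
h = 62
(905/Y)*h = (905/(-30))*62 = (905*(-1/30))*62 = -181/6*62 = -5611/3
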